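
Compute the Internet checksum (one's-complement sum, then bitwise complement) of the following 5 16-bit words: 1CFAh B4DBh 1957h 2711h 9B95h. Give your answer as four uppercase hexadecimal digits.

522C

One's-complement addition (fold any carry out of bit 15 back into bit 0):
  0x1CFA + 0xB4DB = 0x0D1D5
  0xD1D5 + 0x1957 = 0x0EB2C
  0xEB2C + 0x2711 = 0x1123D → wrap carry → 0x123E
  0x123E + 0x9B95 = 0x0ADD3
One's-complement sum = 0xADD3.
Checksum = ~0xADD3 & 0xFFFF = 0x522C.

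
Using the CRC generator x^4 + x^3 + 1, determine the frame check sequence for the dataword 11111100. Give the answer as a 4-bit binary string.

Append 4 zeros: 111111000000. Divide by 11001 (XOR where the leading bit is 1):
  pos 0: 11111 XOR 11001 = 00110
  pos 2: 11010 XOR 11001 = 00011
  pos 5: 11000 XOR 11001 = 00001
Remainder (last 4 bits) = 0100. This is the CRC / FCS.

0100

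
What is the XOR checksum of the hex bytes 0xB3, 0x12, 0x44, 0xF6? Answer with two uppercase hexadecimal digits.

13

XOR the bytes together:
  start with 0xB3
  0xB3 ⊕ 0x12 = 0xA1
  0xA1 ⊕ 0x44 = 0xE5
  0xE5 ⊕ 0xF6 = 0x13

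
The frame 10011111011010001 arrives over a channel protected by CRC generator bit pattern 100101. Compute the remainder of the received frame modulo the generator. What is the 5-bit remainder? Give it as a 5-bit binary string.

Modulo-2 division of 10011111011010001 by 100101:
  pos 0: 100111 XOR 100101 = 000010
  pos 4: 101101 XOR 100101 = 001000
  pos 6: 100010 XOR 100101 = 000111
  pos 9: 111100 XOR 100101 = 011001
  pos 10: 110010 XOR 100101 = 010111
  pos 11: 101111 XOR 100101 = 001010
Remainder = 01010 (nonzero — an error is detected).

01010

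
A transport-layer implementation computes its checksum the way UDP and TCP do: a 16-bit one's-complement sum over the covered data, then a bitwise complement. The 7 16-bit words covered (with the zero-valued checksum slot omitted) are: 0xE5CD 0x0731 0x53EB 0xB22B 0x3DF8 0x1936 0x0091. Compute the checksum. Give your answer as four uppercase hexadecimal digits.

One's-complement addition (fold any carry out of bit 15 back into bit 0):
  0xE5CD + 0x0731 = 0x0ECFE
  0xECFE + 0x53EB = 0x140E9 → wrap carry → 0x40EA
  0x40EA + 0xB22B = 0x0F315
  0xF315 + 0x3DF8 = 0x1310D → wrap carry → 0x310E
  0x310E + 0x1936 = 0x04A44
  0x4A44 + 0x0091 = 0x04AD5
One's-complement sum = 0x4AD5.
Checksum = ~0x4AD5 & 0xFFFF = 0xB52A.

B52A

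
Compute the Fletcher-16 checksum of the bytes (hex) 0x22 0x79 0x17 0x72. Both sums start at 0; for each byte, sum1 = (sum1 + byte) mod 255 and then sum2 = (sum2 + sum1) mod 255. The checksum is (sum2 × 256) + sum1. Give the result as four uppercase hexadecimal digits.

Running sums (mod 255):
  after byte 0 (0x22): sum1=34, sum2=34
  after byte 1 (0x79): sum1=155, sum2=189
  after byte 2 (0x17): sum1=178, sum2=112
  after byte 3 (0x72): sum1=37, sum2=149
Checksum = sum2·256 + sum1 = 149·256 + 37 = 38181 = 0x9525.

9525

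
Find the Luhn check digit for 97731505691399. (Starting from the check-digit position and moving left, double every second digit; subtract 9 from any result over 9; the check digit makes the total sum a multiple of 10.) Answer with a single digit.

Partial digits right→left: 9 9 3 1 9 6 5 0 5 1 3 7 7 9
Double every second digit counting from the check-digit position (so the 1st, 3rd, 5th, ... of the partial from the right).
  doubled (with −9 where >9): 9 6 9 1 1 6 5 → sum 37
  kept as-is: 9 1 6 0 1 7 9 → sum 33
Total = 37 + 33 = 70.
Check digit = (10 − (70 mod 10)) mod 10 = 0.

0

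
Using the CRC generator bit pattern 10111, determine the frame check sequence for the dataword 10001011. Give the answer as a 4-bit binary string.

1111

Append 4 zeros: 100010110000. Divide by 10111 (XOR where the leading bit is 1):
  pos 0: 10001 XOR 10111 = 00110
  pos 2: 11001 XOR 10111 = 01110
  pos 3: 11101 XOR 10111 = 01010
  pos 4: 10100 XOR 10111 = 00011
  pos 7: 11000 XOR 10111 = 01111
Remainder (last 4 bits) = 1111. This is the CRC / FCS.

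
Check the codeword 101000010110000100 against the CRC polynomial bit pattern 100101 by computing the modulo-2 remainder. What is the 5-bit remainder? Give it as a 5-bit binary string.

00000

Modulo-2 division of 101000010110000100 by 100101:
  pos 0: 101000 XOR 100101 = 001101
  pos 2: 110101 XOR 100101 = 010000
  pos 3: 100000 XOR 100101 = 000101
  pos 6: 101110 XOR 100101 = 001011
  pos 8: 101100 XOR 100101 = 001001
  pos 10: 100101 XOR 100101 = 000000
Remainder = 00000 (zero — the frame passes the CRC check).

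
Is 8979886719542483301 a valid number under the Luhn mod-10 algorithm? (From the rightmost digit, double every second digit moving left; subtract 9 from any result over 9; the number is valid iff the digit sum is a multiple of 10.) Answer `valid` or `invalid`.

valid

From the right, keep odd positions and double even positions (subtract 9 from any doubled value over 9):
  doubled (positions 2,4,...): 0 6 8 8 9 5 7 9 9 → sum 61
  kept (positions 1,3,...): 1 3 8 2 5 1 6 8 7 8 → sum 49
Total = 110.
110 mod 10 = 0, so the number is valid.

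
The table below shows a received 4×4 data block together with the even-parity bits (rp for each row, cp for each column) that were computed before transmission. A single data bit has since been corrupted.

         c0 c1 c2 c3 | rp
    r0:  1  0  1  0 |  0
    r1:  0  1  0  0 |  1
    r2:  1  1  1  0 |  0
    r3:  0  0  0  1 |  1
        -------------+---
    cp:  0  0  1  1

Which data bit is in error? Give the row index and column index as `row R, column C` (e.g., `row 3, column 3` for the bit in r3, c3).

row 2, column 2

Recompute each row's even parity and compare to rp:
  r0: data parity 0, sent rp 0 → ok
  r1: data parity 1, sent rp 1 → ok
  r2: data parity 1, sent rp 0 → mismatch
  r3: data parity 1, sent rp 1 → ok
Recompute each column's even parity and compare to cp:
  c0: data parity 0, sent cp 0 → ok
  c1: data parity 0, sent cp 0 → ok
  c2: data parity 0, sent cp 1 → mismatch
  c3: data parity 1, sent cp 1 → ok
Exactly one row (r2) and one column (c2) fail → the flipped bit is at their intersection.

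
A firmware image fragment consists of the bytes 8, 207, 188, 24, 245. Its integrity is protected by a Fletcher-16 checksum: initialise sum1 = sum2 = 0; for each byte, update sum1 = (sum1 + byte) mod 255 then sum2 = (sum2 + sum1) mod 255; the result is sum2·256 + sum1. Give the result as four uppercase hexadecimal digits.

C3A2

Running sums (mod 255):
  after byte 0 (8): sum1=8, sum2=8
  after byte 1 (207): sum1=215, sum2=223
  after byte 2 (188): sum1=148, sum2=116
  after byte 3 (24): sum1=172, sum2=33
  after byte 4 (245): sum1=162, sum2=195
Checksum = sum2·256 + sum1 = 195·256 + 162 = 50082 = 0xC3A2.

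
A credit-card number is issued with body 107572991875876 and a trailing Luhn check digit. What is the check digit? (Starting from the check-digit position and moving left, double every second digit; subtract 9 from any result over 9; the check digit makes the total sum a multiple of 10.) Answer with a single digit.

Partial digits right→left: 6 7 8 5 7 8 1 9 9 2 7 5 7 0 1
Double every second digit counting from the check-digit position (so the 1st, 3rd, 5th, ... of the partial from the right).
  doubled (with −9 where >9): 3 7 5 2 9 5 5 2 → sum 38
  kept as-is: 7 5 8 9 2 5 0 → sum 36
Total = 38 + 36 = 74.
Check digit = (10 − (74 mod 10)) mod 10 = 6.

6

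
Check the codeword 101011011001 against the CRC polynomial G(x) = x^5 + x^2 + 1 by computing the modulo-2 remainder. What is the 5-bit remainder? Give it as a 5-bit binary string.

11010

Modulo-2 division of 101011011001 by 100101:
  pos 0: 101011 XOR 100101 = 001110
  pos 2: 111001 XOR 100101 = 011100
  pos 3: 111001 XOR 100101 = 011100
  pos 4: 111000 XOR 100101 = 011101
  pos 5: 111010 XOR 100101 = 011111
  pos 6: 111111 XOR 100101 = 011010
Remainder = 11010 (nonzero — an error is detected).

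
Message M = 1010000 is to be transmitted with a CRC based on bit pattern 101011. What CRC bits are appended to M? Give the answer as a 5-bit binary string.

10001

Append 5 zeros: 101000000000. Divide by 101011 (XOR where the leading bit is 1):
  pos 0: 101000 XOR 101011 = 000011
  pos 4: 110000 XOR 101011 = 011011
  pos 5: 110110 XOR 101011 = 011101
  pos 6: 111010 XOR 101011 = 010001
Remainder (last 5 bits) = 10001. This is the CRC / FCS.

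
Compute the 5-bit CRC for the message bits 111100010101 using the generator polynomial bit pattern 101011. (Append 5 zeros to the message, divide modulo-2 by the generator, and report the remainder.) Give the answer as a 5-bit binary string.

11001

Append 5 zeros: 11110001010100000. Divide by 101011 (XOR where the leading bit is 1):
  pos 0: 111100 XOR 101011 = 010111
  pos 1: 101110 XOR 101011 = 000101
  pos 4: 101101 XOR 101011 = 000110
  pos 7: 110010 XOR 101011 = 011001
  pos 8: 110010 XOR 101011 = 011001
  pos 9: 110010 XOR 101011 = 011001
  pos 10: 110010 XOR 101011 = 011001
  pos 11: 110010 XOR 101011 = 011001
Remainder (last 5 bits) = 11001. This is the CRC / FCS.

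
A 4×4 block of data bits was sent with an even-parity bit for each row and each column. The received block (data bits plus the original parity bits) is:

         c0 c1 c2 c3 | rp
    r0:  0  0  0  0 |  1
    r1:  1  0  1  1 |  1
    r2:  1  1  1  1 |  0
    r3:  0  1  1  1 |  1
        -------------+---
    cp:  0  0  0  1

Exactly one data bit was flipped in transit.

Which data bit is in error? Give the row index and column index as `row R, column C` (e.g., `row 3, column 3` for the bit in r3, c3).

row 0, column 2

Recompute each row's even parity and compare to rp:
  r0: data parity 0, sent rp 1 → mismatch
  r1: data parity 1, sent rp 1 → ok
  r2: data parity 0, sent rp 0 → ok
  r3: data parity 1, sent rp 1 → ok
Recompute each column's even parity and compare to cp:
  c0: data parity 0, sent cp 0 → ok
  c1: data parity 0, sent cp 0 → ok
  c2: data parity 1, sent cp 0 → mismatch
  c3: data parity 1, sent cp 1 → ok
Exactly one row (r0) and one column (c2) fail → the flipped bit is at their intersection.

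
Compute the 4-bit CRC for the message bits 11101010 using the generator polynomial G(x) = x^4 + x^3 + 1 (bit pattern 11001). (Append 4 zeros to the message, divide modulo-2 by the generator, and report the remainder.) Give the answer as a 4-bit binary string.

Append 4 zeros: 111010100000. Divide by 11001 (XOR where the leading bit is 1):
  pos 0: 11101 XOR 11001 = 00100
  pos 2: 10001 XOR 11001 = 01000
  pos 3: 10000 XOR 11001 = 01001
  pos 4: 10010 XOR 11001 = 01011
  pos 5: 10110 XOR 11001 = 01111
  pos 6: 11110 XOR 11001 = 00111
Remainder (last 4 bits) = 1110. This is the CRC / FCS.

1110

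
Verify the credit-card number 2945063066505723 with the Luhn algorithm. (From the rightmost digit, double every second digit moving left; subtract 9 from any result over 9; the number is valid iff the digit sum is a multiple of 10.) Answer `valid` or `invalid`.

invalid

From the right, keep odd positions and double even positions (subtract 9 from any doubled value over 9):
  doubled (positions 2,4,...): 4 1 1 3 6 0 8 4 → sum 27
  kept (positions 1,3,...): 3 7 0 6 0 6 5 9 → sum 36
Total = 63.
63 mod 10 = 3, so the number is invalid.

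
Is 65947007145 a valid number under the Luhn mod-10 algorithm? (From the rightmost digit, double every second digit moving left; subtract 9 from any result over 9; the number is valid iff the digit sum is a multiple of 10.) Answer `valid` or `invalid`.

valid

From the right, keep odd positions and double even positions (subtract 9 from any doubled value over 9):
  doubled (positions 2,4,...): 8 5 0 8 1 → sum 22
  kept (positions 1,3,...): 5 1 0 7 9 6 → sum 28
Total = 50.
50 mod 10 = 0, so the number is valid.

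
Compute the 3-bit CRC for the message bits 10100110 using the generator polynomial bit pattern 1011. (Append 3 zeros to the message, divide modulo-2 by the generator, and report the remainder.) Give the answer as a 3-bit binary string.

000

Append 3 zeros: 10100110000. Divide by 1011 (XOR where the leading bit is 1):
  pos 0: 1010 XOR 1011 = 0001
  pos 3: 1011 XOR 1011 = 0000
Remainder (last 3 bits) = 000. This is the CRC / FCS.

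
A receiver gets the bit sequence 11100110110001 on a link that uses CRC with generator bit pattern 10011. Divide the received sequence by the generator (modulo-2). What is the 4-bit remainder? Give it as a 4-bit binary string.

Modulo-2 division of 11100110110001 by 10011:
  pos 0: 11100 XOR 10011 = 01111
  pos 1: 11111 XOR 10011 = 01100
  pos 2: 11001 XOR 10011 = 01010
  pos 3: 10100 XOR 10011 = 00111
  pos 5: 11111 XOR 10011 = 01100
  pos 6: 11000 XOR 10011 = 01011
  pos 7: 10110 XOR 10011 = 00101
  pos 9: 10101 XOR 10011 = 00110
Remainder = 0110 (nonzero — an error is detected).

0110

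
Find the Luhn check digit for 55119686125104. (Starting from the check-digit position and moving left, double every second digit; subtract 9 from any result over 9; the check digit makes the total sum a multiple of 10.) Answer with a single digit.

8

Partial digits right→left: 4 0 1 5 2 1 6 8 6 9 1 1 5 5
Double every second digit counting from the check-digit position (so the 1st, 3rd, 5th, ... of the partial from the right).
  doubled (with −9 where >9): 8 2 4 3 3 2 1 → sum 23
  kept as-is: 0 5 1 8 9 1 5 → sum 29
Total = 23 + 29 = 52.
Check digit = (10 − (52 mod 10)) mod 10 = 8.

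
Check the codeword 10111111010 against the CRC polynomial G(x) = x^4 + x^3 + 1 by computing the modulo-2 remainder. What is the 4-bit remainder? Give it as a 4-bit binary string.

0100

Modulo-2 division of 10111111010 by 11001:
  pos 0: 10111 XOR 11001 = 01110
  pos 1: 11101 XOR 11001 = 00100
  pos 3: 10011 XOR 11001 = 01010
  pos 4: 10100 XOR 11001 = 01101
  pos 5: 11011 XOR 11001 = 00010
Remainder = 0100 (nonzero — an error is detected).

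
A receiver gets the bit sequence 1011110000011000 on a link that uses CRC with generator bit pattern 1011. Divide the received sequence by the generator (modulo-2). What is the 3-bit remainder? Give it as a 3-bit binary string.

000

Modulo-2 division of 1011110000011000 by 1011:
  pos 0: 1011 XOR 1011 = 0000
  pos 4: 1100 XOR 1011 = 0111
  pos 5: 1110 XOR 1011 = 0101
  pos 6: 1010 XOR 1011 = 0001
  pos 9: 1011 XOR 1011 = 0000
Remainder = 000 (zero — the frame passes the CRC check).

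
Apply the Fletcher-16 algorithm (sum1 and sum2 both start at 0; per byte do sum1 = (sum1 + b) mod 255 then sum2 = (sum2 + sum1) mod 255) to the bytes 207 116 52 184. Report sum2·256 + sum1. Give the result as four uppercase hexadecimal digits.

Running sums (mod 255):
  after byte 0 (207): sum1=207, sum2=207
  after byte 1 (116): sum1=68, sum2=20
  after byte 2 (52): sum1=120, sum2=140
  after byte 3 (184): sum1=49, sum2=189
Checksum = sum2·256 + sum1 = 189·256 + 49 = 48433 = 0xBD31.

BD31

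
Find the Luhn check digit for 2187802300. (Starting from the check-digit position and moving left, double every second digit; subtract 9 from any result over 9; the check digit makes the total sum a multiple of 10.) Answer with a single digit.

7

Partial digits right→left: 0 0 3 2 0 8 7 8 1 2
Double every second digit counting from the check-digit position (so the 1st, 3rd, 5th, ... of the partial from the right).
  doubled (with −9 where >9): 0 6 0 5 2 → sum 13
  kept as-is: 0 2 8 8 2 → sum 20
Total = 13 + 20 = 33.
Check digit = (10 − (33 mod 10)) mod 10 = 7.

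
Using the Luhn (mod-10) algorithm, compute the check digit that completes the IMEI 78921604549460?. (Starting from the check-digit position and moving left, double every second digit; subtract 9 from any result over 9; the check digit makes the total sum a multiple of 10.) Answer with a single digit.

Partial digits right→left: 0 6 4 9 4 5 4 0 6 1 2 9 8 7
Double every second digit counting from the check-digit position (so the 1st, 3rd, 5th, ... of the partial from the right).
  doubled (with −9 where >9): 0 8 8 8 3 4 7 → sum 38
  kept as-is: 6 9 5 0 1 9 7 → sum 37
Total = 38 + 37 = 75.
Check digit = (10 − (75 mod 10)) mod 10 = 5.

5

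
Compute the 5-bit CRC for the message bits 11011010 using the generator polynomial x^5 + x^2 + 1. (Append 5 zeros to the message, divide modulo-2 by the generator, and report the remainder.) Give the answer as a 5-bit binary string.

10100

Append 5 zeros: 1101101000000. Divide by 100101 (XOR where the leading bit is 1):
  pos 0: 110110 XOR 100101 = 010011
  pos 1: 100111 XOR 100101 = 000010
  pos 5: 100000 XOR 100101 = 000101
Remainder (last 5 bits) = 10100. This is the CRC / FCS.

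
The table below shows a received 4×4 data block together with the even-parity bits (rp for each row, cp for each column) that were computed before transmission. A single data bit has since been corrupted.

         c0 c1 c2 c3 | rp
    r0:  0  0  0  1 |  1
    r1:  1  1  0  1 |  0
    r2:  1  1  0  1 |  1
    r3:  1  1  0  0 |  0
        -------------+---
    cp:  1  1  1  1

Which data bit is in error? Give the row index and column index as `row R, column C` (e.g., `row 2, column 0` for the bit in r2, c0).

Recompute each row's even parity and compare to rp:
  r0: data parity 1, sent rp 1 → ok
  r1: data parity 1, sent rp 0 → mismatch
  r2: data parity 1, sent rp 1 → ok
  r3: data parity 0, sent rp 0 → ok
Recompute each column's even parity and compare to cp:
  c0: data parity 1, sent cp 1 → ok
  c1: data parity 1, sent cp 1 → ok
  c2: data parity 0, sent cp 1 → mismatch
  c3: data parity 1, sent cp 1 → ok
Exactly one row (r1) and one column (c2) fail → the flipped bit is at their intersection.

row 1, column 2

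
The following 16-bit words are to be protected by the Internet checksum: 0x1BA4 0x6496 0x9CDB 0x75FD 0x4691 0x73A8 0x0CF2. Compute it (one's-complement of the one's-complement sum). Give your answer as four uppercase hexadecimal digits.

A5C0

One's-complement addition (fold any carry out of bit 15 back into bit 0):
  0x1BA4 + 0x6496 = 0x0803A
  0x803A + 0x9CDB = 0x11D15 → wrap carry → 0x1D16
  0x1D16 + 0x75FD = 0x09313
  0x9313 + 0x4691 = 0x0D9A4
  0xD9A4 + 0x73A8 = 0x14D4C → wrap carry → 0x4D4D
  0x4D4D + 0x0CF2 = 0x05A3F
One's-complement sum = 0x5A3F.
Checksum = ~0x5A3F & 0xFFFF = 0xA5C0.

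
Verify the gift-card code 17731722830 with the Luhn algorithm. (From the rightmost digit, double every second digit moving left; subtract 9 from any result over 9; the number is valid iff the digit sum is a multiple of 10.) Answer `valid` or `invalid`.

From the right, keep odd positions and double even positions (subtract 9 from any doubled value over 9):
  doubled (positions 2,4,...): 6 4 5 6 5 → sum 26
  kept (positions 1,3,...): 0 8 2 1 7 1 → sum 19
Total = 45.
45 mod 10 = 5, so the number is invalid.

invalid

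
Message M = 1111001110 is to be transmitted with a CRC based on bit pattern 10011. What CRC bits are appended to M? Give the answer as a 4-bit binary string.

Append 4 zeros: 11110011100000. Divide by 10011 (XOR where the leading bit is 1):
  pos 0: 11110 XOR 10011 = 01101
  pos 1: 11010 XOR 10011 = 01001
  pos 2: 10011 XOR 10011 = 00000
  pos 7: 11000 XOR 10011 = 01011
  pos 8: 10110 XOR 10011 = 00101
Remainder (last 4 bits) = 1010. This is the CRC / FCS.

1010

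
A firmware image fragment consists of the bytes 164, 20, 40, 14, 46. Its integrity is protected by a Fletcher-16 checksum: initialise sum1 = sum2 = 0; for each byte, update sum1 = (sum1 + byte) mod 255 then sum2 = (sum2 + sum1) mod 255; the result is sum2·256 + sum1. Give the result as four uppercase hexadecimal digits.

4A1D

Running sums (mod 255):
  after byte 0 (164): sum1=164, sum2=164
  after byte 1 (20): sum1=184, sum2=93
  after byte 2 (40): sum1=224, sum2=62
  after byte 3 (14): sum1=238, sum2=45
  after byte 4 (46): sum1=29, sum2=74
Checksum = sum2·256 + sum1 = 74·256 + 29 = 18973 = 0x4A1D.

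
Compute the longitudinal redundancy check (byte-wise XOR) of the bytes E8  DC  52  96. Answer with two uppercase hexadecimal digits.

XOR the bytes together:
  start with 0xE8
  0xE8 ⊕ 0xDC = 0x34
  0x34 ⊕ 0x52 = 0x66
  0x66 ⊕ 0x96 = 0xF0

F0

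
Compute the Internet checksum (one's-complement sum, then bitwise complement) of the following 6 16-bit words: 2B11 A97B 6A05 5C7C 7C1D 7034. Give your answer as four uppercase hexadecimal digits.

One's-complement addition (fold any carry out of bit 15 back into bit 0):
  0x2B11 + 0xA97B = 0x0D48C
  0xD48C + 0x6A05 = 0x13E91 → wrap carry → 0x3E92
  0x3E92 + 0x5C7C = 0x09B0E
  0x9B0E + 0x7C1D = 0x1172B → wrap carry → 0x172C
  0x172C + 0x7034 = 0x08760
One's-complement sum = 0x8760.
Checksum = ~0x8760 & 0xFFFF = 0x789F.

789F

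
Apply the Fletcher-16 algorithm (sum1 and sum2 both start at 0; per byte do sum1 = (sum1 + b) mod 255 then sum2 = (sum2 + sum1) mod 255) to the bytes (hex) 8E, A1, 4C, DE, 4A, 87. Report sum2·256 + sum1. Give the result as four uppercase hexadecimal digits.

692D

Running sums (mod 255):
  after byte 0 (8E): sum1=142, sum2=142
  after byte 1 (A1): sum1=48, sum2=190
  after byte 2 (4C): sum1=124, sum2=59
  after byte 3 (DE): sum1=91, sum2=150
  after byte 4 (4A): sum1=165, sum2=60
  after byte 5 (87): sum1=45, sum2=105
Checksum = sum2·256 + sum1 = 105·256 + 45 = 26925 = 0x692D.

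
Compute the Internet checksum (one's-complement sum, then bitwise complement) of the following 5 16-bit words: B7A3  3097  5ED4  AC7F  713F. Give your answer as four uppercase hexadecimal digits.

One's-complement addition (fold any carry out of bit 15 back into bit 0):
  0xB7A3 + 0x3097 = 0x0E83A
  0xE83A + 0x5ED4 = 0x1470E → wrap carry → 0x470F
  0x470F + 0xAC7F = 0x0F38E
  0xF38E + 0x713F = 0x164CD → wrap carry → 0x64CE
One's-complement sum = 0x64CE.
Checksum = ~0x64CE & 0xFFFF = 0x9B31.

9B31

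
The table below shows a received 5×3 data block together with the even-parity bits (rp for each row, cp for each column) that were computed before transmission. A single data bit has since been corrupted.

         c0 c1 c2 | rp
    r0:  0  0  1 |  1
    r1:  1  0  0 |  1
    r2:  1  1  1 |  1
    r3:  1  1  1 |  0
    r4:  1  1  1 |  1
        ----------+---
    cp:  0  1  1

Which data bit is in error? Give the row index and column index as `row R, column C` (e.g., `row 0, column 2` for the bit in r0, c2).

Recompute each row's even parity and compare to rp:
  r0: data parity 1, sent rp 1 → ok
  r1: data parity 1, sent rp 1 → ok
  r2: data parity 1, sent rp 1 → ok
  r3: data parity 1, sent rp 0 → mismatch
  r4: data parity 1, sent rp 1 → ok
Recompute each column's even parity and compare to cp:
  c0: data parity 0, sent cp 0 → ok
  c1: data parity 1, sent cp 1 → ok
  c2: data parity 0, sent cp 1 → mismatch
Exactly one row (r3) and one column (c2) fail → the flipped bit is at their intersection.

row 3, column 2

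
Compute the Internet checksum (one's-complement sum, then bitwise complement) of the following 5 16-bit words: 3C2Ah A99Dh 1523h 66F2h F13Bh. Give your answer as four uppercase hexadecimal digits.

ACE6

One's-complement addition (fold any carry out of bit 15 back into bit 0):
  0x3C2A + 0xA99D = 0x0E5C7
  0xE5C7 + 0x1523 = 0x0FAEA
  0xFAEA + 0x66F2 = 0x161DC → wrap carry → 0x61DD
  0x61DD + 0xF13B = 0x15318 → wrap carry → 0x5319
One's-complement sum = 0x5319.
Checksum = ~0x5319 & 0xFFFF = 0xACE6.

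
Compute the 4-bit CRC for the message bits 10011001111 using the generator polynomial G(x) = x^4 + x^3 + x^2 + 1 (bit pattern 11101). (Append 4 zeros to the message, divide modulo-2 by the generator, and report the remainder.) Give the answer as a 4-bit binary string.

Append 4 zeros: 100110011110000. Divide by 11101 (XOR where the leading bit is 1):
  pos 0: 10011 XOR 11101 = 01110
  pos 1: 11100 XOR 11101 = 00001
  pos 5: 10111 XOR 11101 = 01010
  pos 6: 10101 XOR 11101 = 01000
  pos 7: 10000 XOR 11101 = 01101
  pos 8: 11010 XOR 11101 = 00111
  pos 10: 11100 XOR 11101 = 00001
Remainder (last 4 bits) = 0001. This is the CRC / FCS.

0001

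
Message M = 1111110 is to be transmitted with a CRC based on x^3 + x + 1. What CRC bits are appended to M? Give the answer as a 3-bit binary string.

011

Append 3 zeros: 1111110000. Divide by 1011 (XOR where the leading bit is 1):
  pos 0: 1111 XOR 1011 = 0100
  pos 1: 1001 XOR 1011 = 0010
  pos 3: 1010 XOR 1011 = 0001
  pos 6: 1000 XOR 1011 = 0011
Remainder (last 3 bits) = 011. This is the CRC / FCS.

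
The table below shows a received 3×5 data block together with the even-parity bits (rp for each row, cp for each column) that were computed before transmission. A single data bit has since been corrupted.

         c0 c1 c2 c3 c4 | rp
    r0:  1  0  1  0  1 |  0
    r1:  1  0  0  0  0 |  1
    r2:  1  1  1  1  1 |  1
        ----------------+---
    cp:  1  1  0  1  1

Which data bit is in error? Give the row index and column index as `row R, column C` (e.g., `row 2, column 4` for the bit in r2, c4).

row 0, column 4

Recompute each row's even parity and compare to rp:
  r0: data parity 1, sent rp 0 → mismatch
  r1: data parity 1, sent rp 1 → ok
  r2: data parity 1, sent rp 1 → ok
Recompute each column's even parity and compare to cp:
  c0: data parity 1, sent cp 1 → ok
  c1: data parity 1, sent cp 1 → ok
  c2: data parity 0, sent cp 0 → ok
  c3: data parity 1, sent cp 1 → ok
  c4: data parity 0, sent cp 1 → mismatch
Exactly one row (r0) and one column (c4) fail → the flipped bit is at their intersection.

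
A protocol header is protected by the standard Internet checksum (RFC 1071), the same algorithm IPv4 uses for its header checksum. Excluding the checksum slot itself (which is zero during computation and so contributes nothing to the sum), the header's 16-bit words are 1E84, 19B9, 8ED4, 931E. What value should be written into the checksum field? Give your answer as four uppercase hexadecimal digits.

A5CF

One's-complement addition (fold any carry out of bit 15 back into bit 0):
  0x1E84 + 0x19B9 = 0x0383D
  0x383D + 0x8ED4 = 0x0C711
  0xC711 + 0x931E = 0x15A2F → wrap carry → 0x5A30
One's-complement sum = 0x5A30.
Checksum = ~0x5A30 & 0xFFFF = 0xA5CF.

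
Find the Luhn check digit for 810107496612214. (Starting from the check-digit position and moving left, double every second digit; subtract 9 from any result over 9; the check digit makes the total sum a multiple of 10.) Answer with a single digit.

1

Partial digits right→left: 4 1 2 2 1 6 6 9 4 7 0 1 0 1 8
Double every second digit counting from the check-digit position (so the 1st, 3rd, 5th, ... of the partial from the right).
  doubled (with −9 where >9): 8 4 2 3 8 0 0 7 → sum 32
  kept as-is: 1 2 6 9 7 1 1 → sum 27
Total = 32 + 27 = 59.
Check digit = (10 − (59 mod 10)) mod 10 = 1.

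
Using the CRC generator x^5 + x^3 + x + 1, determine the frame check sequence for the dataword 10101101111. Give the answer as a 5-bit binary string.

Append 5 zeros: 1010110111100000. Divide by 101011 (XOR where the leading bit is 1):
  pos 0: 101011 XOR 101011 = 000000
  pos 7: 111100 XOR 101011 = 010111
  pos 8: 101110 XOR 101011 = 000101
Remainder (last 5 bits) = 10100. This is the CRC / FCS.

10100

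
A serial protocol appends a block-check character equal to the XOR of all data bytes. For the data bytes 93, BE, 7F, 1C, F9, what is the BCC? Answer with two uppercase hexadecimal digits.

XOR the bytes together:
  start with 0x93
  0x93 ⊕ 0xBE = 0x2D
  0x2D ⊕ 0x7F = 0x52
  0x52 ⊕ 0x1C = 0x4E
  0x4E ⊕ 0xF9 = 0xB7

B7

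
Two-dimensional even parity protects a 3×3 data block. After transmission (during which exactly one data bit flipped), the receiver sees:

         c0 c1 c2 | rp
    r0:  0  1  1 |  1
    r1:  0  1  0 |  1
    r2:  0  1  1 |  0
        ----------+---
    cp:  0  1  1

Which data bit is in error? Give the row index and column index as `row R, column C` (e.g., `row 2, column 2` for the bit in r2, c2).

Recompute each row's even parity and compare to rp:
  r0: data parity 0, sent rp 1 → mismatch
  r1: data parity 1, sent rp 1 → ok
  r2: data parity 0, sent rp 0 → ok
Recompute each column's even parity and compare to cp:
  c0: data parity 0, sent cp 0 → ok
  c1: data parity 1, sent cp 1 → ok
  c2: data parity 0, sent cp 1 → mismatch
Exactly one row (r0) and one column (c2) fail → the flipped bit is at their intersection.

row 0, column 2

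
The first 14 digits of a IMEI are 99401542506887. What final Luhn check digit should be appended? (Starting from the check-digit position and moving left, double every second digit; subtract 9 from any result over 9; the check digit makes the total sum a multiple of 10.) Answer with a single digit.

7

Partial digits right→left: 7 8 8 6 0 5 2 4 5 1 0 4 9 9
Double every second digit counting from the check-digit position (so the 1st, 3rd, 5th, ... of the partial from the right).
  doubled (with −9 where >9): 5 7 0 4 1 0 9 → sum 26
  kept as-is: 8 6 5 4 1 4 9 → sum 37
Total = 26 + 37 = 63.
Check digit = (10 − (63 mod 10)) mod 10 = 7.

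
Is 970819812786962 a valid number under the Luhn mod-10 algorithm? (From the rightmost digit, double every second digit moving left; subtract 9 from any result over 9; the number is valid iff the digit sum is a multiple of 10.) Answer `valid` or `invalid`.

invalid

From the right, keep odd positions and double even positions (subtract 9 from any doubled value over 9):
  doubled (positions 2,4,...): 3 3 5 2 9 7 5 → sum 34
  kept (positions 1,3,...): 2 9 8 2 8 1 0 9 → sum 39
Total = 73.
73 mod 10 = 3, so the number is invalid.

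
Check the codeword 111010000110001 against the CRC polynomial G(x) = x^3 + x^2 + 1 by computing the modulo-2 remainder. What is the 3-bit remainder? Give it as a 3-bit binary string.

Modulo-2 division of 111010000110001 by 1101:
  pos 0: 1110 XOR 1101 = 0011
  pos 2: 1110 XOR 1101 = 0011
  pos 4: 1100 XOR 1101 = 0001
  pos 7: 1011 XOR 1101 = 0110
  pos 8: 1100 XOR 1101 = 0001
  pos 11: 1001 XOR 1101 = 0100
Remainder = 100 (nonzero — an error is detected).

100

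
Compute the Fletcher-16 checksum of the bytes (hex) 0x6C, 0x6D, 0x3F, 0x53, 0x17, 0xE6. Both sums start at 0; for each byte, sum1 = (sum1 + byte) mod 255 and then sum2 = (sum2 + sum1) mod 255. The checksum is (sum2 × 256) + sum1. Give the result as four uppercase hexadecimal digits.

B96A

Running sums (mod 255):
  after byte 0 (0x6C): sum1=108, sum2=108
  after byte 1 (0x6D): sum1=217, sum2=70
  after byte 2 (0x3F): sum1=25, sum2=95
  after byte 3 (0x53): sum1=108, sum2=203
  after byte 4 (0x17): sum1=131, sum2=79
  after byte 5 (0xE6): sum1=106, sum2=185
Checksum = sum2·256 + sum1 = 185·256 + 106 = 47466 = 0xB96A.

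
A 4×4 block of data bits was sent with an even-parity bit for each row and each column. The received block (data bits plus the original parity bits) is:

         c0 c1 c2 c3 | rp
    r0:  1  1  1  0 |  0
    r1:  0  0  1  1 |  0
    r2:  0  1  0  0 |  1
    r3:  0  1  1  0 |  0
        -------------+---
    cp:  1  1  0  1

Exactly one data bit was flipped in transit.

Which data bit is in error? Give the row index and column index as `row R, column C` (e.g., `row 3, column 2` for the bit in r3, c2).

row 0, column 2

Recompute each row's even parity and compare to rp:
  r0: data parity 1, sent rp 0 → mismatch
  r1: data parity 0, sent rp 0 → ok
  r2: data parity 1, sent rp 1 → ok
  r3: data parity 0, sent rp 0 → ok
Recompute each column's even parity and compare to cp:
  c0: data parity 1, sent cp 1 → ok
  c1: data parity 1, sent cp 1 → ok
  c2: data parity 1, sent cp 0 → mismatch
  c3: data parity 1, sent cp 1 → ok
Exactly one row (r0) and one column (c2) fail → the flipped bit is at their intersection.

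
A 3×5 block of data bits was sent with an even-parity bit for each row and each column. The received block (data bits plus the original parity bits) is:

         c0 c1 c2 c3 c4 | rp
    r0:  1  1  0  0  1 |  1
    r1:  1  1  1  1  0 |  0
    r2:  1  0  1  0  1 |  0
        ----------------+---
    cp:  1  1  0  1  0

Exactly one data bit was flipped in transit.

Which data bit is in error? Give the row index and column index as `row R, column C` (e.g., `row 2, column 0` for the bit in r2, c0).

row 2, column 1

Recompute each row's even parity and compare to rp:
  r0: data parity 1, sent rp 1 → ok
  r1: data parity 0, sent rp 0 → ok
  r2: data parity 1, sent rp 0 → mismatch
Recompute each column's even parity and compare to cp:
  c0: data parity 1, sent cp 1 → ok
  c1: data parity 0, sent cp 1 → mismatch
  c2: data parity 0, sent cp 0 → ok
  c3: data parity 1, sent cp 1 → ok
  c4: data parity 0, sent cp 0 → ok
Exactly one row (r2) and one column (c1) fail → the flipped bit is at their intersection.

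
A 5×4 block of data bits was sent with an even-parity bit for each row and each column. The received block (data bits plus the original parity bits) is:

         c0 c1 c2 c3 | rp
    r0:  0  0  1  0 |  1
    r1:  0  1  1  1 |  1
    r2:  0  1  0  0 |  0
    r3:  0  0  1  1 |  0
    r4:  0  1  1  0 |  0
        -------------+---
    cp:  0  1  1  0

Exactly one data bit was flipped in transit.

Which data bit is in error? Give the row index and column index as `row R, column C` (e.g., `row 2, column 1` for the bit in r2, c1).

row 2, column 2

Recompute each row's even parity and compare to rp:
  r0: data parity 1, sent rp 1 → ok
  r1: data parity 1, sent rp 1 → ok
  r2: data parity 1, sent rp 0 → mismatch
  r3: data parity 0, sent rp 0 → ok
  r4: data parity 0, sent rp 0 → ok
Recompute each column's even parity and compare to cp:
  c0: data parity 0, sent cp 0 → ok
  c1: data parity 1, sent cp 1 → ok
  c2: data parity 0, sent cp 1 → mismatch
  c3: data parity 0, sent cp 0 → ok
Exactly one row (r2) and one column (c2) fail → the flipped bit is at their intersection.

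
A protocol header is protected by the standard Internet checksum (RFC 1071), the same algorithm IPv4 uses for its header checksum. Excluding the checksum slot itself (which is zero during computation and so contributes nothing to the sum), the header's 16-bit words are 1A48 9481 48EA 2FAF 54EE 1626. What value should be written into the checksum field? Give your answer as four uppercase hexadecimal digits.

One's-complement addition (fold any carry out of bit 15 back into bit 0):
  0x1A48 + 0x9481 = 0x0AEC9
  0xAEC9 + 0x48EA = 0x0F7B3
  0xF7B3 + 0x2FAF = 0x12762 → wrap carry → 0x2763
  0x2763 + 0x54EE = 0x07C51
  0x7C51 + 0x1626 = 0x09277
One's-complement sum = 0x9277.
Checksum = ~0x9277 & 0xFFFF = 0x6D88.

6D88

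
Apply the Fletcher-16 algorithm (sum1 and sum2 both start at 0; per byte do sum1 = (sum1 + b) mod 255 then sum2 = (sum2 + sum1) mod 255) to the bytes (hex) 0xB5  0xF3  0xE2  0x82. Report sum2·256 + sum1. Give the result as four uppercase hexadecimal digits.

FA0F

Running sums (mod 255):
  after byte 0 (0xB5): sum1=181, sum2=181
  after byte 1 (0xF3): sum1=169, sum2=95
  after byte 2 (0xE2): sum1=140, sum2=235
  after byte 3 (0x82): sum1=15, sum2=250
Checksum = sum2·256 + sum1 = 250·256 + 15 = 64015 = 0xFA0F.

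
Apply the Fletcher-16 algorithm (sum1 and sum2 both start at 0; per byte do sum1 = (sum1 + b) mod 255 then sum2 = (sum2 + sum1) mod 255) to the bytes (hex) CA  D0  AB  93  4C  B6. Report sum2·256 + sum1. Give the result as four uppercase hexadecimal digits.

Running sums (mod 255):
  after byte 0 (CA): sum1=202, sum2=202
  after byte 1 (D0): sum1=155, sum2=102
  after byte 2 (AB): sum1=71, sum2=173
  after byte 3 (93): sum1=218, sum2=136
  after byte 4 (4C): sum1=39, sum2=175
  after byte 5 (B6): sum1=221, sum2=141
Checksum = sum2·256 + sum1 = 141·256 + 221 = 36317 = 0x8DDD.

8DDD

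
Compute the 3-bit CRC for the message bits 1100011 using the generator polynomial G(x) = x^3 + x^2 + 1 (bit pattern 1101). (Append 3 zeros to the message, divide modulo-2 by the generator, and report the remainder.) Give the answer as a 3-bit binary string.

Append 3 zeros: 1100011000. Divide by 1101 (XOR where the leading bit is 1):
  pos 0: 1100 XOR 1101 = 0001
  pos 3: 1011 XOR 1101 = 0110
  pos 4: 1100 XOR 1101 = 0001
Remainder (last 3 bits) = 100. This is the CRC / FCS.

100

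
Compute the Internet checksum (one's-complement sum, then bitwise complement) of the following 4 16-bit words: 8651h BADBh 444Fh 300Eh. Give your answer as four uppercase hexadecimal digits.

4A75

One's-complement addition (fold any carry out of bit 15 back into bit 0):
  0x8651 + 0xBADB = 0x1412C → wrap carry → 0x412D
  0x412D + 0x444F = 0x0857C
  0x857C + 0x300E = 0x0B58A
One's-complement sum = 0xB58A.
Checksum = ~0xB58A & 0xFFFF = 0x4A75.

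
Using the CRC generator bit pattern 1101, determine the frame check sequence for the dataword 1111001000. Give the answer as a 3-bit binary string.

011

Append 3 zeros: 1111001000000. Divide by 1101 (XOR where the leading bit is 1):
  pos 0: 1111 XOR 1101 = 0010
  pos 2: 1000 XOR 1101 = 0101
  pos 3: 1011 XOR 1101 = 0110
  pos 4: 1100 XOR 1101 = 0001
  pos 7: 1000 XOR 1101 = 0101
  pos 8: 1010 XOR 1101 = 0111
  pos 9: 1110 XOR 1101 = 0011
Remainder (last 3 bits) = 011. This is the CRC / FCS.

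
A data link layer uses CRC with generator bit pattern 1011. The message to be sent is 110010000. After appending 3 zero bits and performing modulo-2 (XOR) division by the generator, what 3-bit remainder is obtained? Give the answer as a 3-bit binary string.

100

Append 3 zeros: 110010000000. Divide by 1011 (XOR where the leading bit is 1):
  pos 0: 1100 XOR 1011 = 0111
  pos 1: 1111 XOR 1011 = 0100
  pos 2: 1000 XOR 1011 = 0011
  pos 4: 1100 XOR 1011 = 0111
  pos 5: 1110 XOR 1011 = 0101
  pos 6: 1010 XOR 1011 = 0001
Remainder (last 3 bits) = 100. This is the CRC / FCS.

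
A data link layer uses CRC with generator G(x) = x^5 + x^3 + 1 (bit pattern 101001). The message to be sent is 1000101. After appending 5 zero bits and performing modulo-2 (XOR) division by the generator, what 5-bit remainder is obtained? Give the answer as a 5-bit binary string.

01011

Append 5 zeros: 100010100000. Divide by 101001 (XOR where the leading bit is 1):
  pos 0: 100010 XOR 101001 = 001011
  pos 2: 101110 XOR 101001 = 000111
  pos 5: 111000 XOR 101001 = 010001
  pos 6: 100010 XOR 101001 = 001011
Remainder (last 5 bits) = 01011. This is the CRC / FCS.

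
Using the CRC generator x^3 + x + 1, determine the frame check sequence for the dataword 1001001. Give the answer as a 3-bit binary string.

Append 3 zeros: 1001001000. Divide by 1011 (XOR where the leading bit is 1):
  pos 0: 1001 XOR 1011 = 0010
  pos 2: 1000 XOR 1011 = 0011
  pos 4: 1110 XOR 1011 = 0101
  pos 5: 1010 XOR 1011 = 0001
Remainder (last 3 bits) = 010. This is the CRC / FCS.

010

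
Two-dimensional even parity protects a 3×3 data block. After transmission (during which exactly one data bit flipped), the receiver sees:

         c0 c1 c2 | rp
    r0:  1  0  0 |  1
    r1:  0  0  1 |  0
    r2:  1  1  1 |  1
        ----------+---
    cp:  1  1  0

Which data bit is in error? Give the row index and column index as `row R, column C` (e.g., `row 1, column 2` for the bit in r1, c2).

row 1, column 0

Recompute each row's even parity and compare to rp:
  r0: data parity 1, sent rp 1 → ok
  r1: data parity 1, sent rp 0 → mismatch
  r2: data parity 1, sent rp 1 → ok
Recompute each column's even parity and compare to cp:
  c0: data parity 0, sent cp 1 → mismatch
  c1: data parity 1, sent cp 1 → ok
  c2: data parity 0, sent cp 0 → ok
Exactly one row (r1) and one column (c0) fail → the flipped bit is at their intersection.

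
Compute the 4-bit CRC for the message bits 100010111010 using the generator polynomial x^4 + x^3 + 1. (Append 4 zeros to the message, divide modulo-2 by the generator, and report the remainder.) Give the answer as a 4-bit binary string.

1011

Append 4 zeros: 1000101110100000. Divide by 11001 (XOR where the leading bit is 1):
  pos 0: 10001 XOR 11001 = 01000
  pos 1: 10000 XOR 11001 = 01001
  pos 2: 10011 XOR 11001 = 01010
  pos 3: 10101 XOR 11001 = 01100
  pos 4: 11001 XOR 11001 = 00000
  pos 10: 10000 XOR 11001 = 01001
  pos 11: 10010 XOR 11001 = 01011
Remainder (last 4 bits) = 1011. This is the CRC / FCS.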